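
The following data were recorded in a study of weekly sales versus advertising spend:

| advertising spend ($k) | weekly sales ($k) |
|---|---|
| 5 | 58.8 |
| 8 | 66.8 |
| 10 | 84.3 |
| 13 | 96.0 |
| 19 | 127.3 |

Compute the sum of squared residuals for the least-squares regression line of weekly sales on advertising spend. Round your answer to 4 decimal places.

n = 5, Σx = 55, Σy = 433.2, Σxy = 5338.1, Σx² = 719, Σy² = 40447.46
Sxx = Σx² − (Σx)²/n = 719 − 605 = 114
Sxy = Σxy − (Σx)(Σy)/n = 5338.1 − 4765.2 = 572.9
Syy = Σy² − (Σy)²/n = 40447.46 − 37532.448 = 2915.012
b = Sxy/Sxx = 572.9/114 = 5.025439
SSE = Syy − b·Sxy = 2915.012 − 5.025439·572.9 = 35.938228

35.9382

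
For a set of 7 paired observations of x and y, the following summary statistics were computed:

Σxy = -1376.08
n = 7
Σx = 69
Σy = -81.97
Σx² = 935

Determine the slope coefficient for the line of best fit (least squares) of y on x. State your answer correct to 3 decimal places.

Sxx = Σx² − (Σx)²/n = 935 − 680.142857 = 254.857143
Sxy = Σxy − (Σx)(Σy)/n = -1376.08 − (-807.99) = -568.09
b = Sxy/Sxx = -568.09/254.857143 = -2.229053

-2.229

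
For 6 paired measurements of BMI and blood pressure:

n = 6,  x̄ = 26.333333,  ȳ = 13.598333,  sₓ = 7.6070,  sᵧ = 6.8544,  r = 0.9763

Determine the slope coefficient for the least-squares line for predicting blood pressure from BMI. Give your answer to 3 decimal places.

b = r · sᵧ/sₓ = 0.9763 · 6.8544/7.607 = 0.879710

0.880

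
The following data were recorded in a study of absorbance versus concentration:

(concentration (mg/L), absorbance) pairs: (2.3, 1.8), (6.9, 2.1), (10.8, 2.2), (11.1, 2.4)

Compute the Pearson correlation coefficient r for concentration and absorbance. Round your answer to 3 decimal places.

0.952

n = 4, Σx = 31.1, Σy = 8.5, Σxy = 69.03, Σx² = 292.75, Σy² = 18.25
Sxx = Σx² − (Σx)²/n = 292.75 − 241.8025 = 50.9475
Sxy = Σxy − (Σx)(Σy)/n = 69.03 − 66.0875 = 2.9425
Syy = Σy² − (Σy)²/n = 18.25 − 18.0625 = 0.1875
r = Sxy/√(Sxx·Syy) = 2.9425/√(9.552656) = 2.9425/3.090737 = 0.952038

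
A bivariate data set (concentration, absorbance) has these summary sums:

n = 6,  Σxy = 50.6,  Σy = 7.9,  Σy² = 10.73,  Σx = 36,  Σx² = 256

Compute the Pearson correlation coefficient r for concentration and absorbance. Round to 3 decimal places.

Sxx = Σx² − (Σx)²/n = 256 − 216 = 40
Sxy = Σxy − (Σx)(Σy)/n = 50.6 − 47.4 = 3.2
Syy = Σy² − (Σy)²/n = 10.73 − 10.401667 = 0.328333
r = Sxy/√(Sxx·Syy) = 3.2/√(13.133333) = 3.2/3.623994 = 0.883004

0.883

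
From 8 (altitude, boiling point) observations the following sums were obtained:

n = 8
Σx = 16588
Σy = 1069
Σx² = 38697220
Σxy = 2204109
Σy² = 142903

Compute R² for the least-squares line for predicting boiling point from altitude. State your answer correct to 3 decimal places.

Sxx = Σx² − (Σx)²/n = 38697220 − 34395218 = 4302002
Sxy = Σxy − (Σx)(Σy)/n = 2204109 − 2216571.5 = -12462.5
Syy = Σy² − (Σy)²/n = 142903 − 142845.125 = 57.875
R² = Sxy²/(Sxx·Syy) = (-12462.5)²/(4302002·57.875) = 0.623805

0.624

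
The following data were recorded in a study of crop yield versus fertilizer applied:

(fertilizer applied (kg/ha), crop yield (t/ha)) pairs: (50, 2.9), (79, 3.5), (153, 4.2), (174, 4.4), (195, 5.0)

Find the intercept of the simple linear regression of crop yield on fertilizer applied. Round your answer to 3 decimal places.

2.335

n = 5, Σx = 651, Σy = 20, Σxy = 2804.7, Σx² = 100451
Sxx = Σx² − (Σx)²/n = 100451 − 84760.2 = 15690.8
Sxy = Σxy − (Σx)(Σy)/n = 2804.7 − 2604 = 200.7
b = Sxy/Sxx = 200.7/15690.8 = 0.012791
a = ȳ − b·x̄ = 4 − 0.012791·130.2 = 2.334620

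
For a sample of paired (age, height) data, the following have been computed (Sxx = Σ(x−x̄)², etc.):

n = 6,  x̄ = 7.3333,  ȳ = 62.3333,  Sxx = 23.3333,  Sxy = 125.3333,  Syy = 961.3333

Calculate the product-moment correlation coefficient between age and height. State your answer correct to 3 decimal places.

0.837

r = Sxy/√(Sxx·Syy) = 125.3333/√(22431.078289) = 125.3333/149.770085 = 0.836838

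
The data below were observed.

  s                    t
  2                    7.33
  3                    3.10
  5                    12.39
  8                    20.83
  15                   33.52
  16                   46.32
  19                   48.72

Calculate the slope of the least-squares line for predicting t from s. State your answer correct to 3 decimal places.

2.644

n = 7, Σx = 68, Σy = 172.21, Σxy = 2422.15, Σx² = 944
Sxx = Σx² − (Σx)²/n = 944 − 660.571429 = 283.428571
Sxy = Σxy − (Σx)(Σy)/n = 2422.15 − 1672.897143 = 749.252857
b = Sxy/Sxx = 749.252857/283.428571 = 2.643533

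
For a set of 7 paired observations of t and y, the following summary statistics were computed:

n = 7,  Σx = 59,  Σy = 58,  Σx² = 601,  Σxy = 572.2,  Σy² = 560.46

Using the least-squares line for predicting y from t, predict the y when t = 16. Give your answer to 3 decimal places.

14.370

Sxx = Σx² − (Σx)²/n = 601 − 497.285714 = 103.714286
Sxy = Σxy − (Σx)(Σy)/n = 572.2 − 488.857143 = 83.342857
b = Sxy/Sxx = 83.342857/103.714286 = 0.803581
a = ȳ − b·x̄ = 8.285714 − 0.803581·8.428571 = 1.512672
ŷ(16) = a + b·16 = 1.512672 + 0.803581·16 = 14.369972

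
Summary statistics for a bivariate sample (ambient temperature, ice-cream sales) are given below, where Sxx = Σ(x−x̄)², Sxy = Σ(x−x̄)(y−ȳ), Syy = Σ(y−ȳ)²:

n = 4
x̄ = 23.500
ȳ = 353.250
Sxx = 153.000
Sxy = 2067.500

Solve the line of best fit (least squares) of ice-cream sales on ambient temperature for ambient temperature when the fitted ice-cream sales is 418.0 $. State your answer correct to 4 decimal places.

28.2917

b = Sxy/Sxx = 2067.5/153 = 13.513072
a = ȳ − b·x̄ = 353.25 − 13.513072·23.5 = 35.692810
Set a + b·x = 418.0: x = (418.0 − 35.692810) / 13.513072 = 28.291657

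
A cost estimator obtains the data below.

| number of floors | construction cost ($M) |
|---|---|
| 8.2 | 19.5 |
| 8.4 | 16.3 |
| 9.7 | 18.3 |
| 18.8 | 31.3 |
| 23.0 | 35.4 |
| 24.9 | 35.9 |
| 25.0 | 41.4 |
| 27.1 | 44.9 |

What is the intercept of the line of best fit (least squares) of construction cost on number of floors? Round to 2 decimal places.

6.22

n = 8, Σx = 145.1, Σy = 243, Σxy = 5022.67, Σx² = 3093.75
Sxx = Σx² − (Σx)²/n = 3093.75 − 2631.75125 = 461.99875
Sxy = Σxy − (Σx)(Σy)/n = 5022.67 − 4407.4125 = 615.2575
b = Sxy/Sxx = 615.2575/461.99875 = 1.331730
a = ȳ − b·x̄ = 30.375 − 1.331730·18.1375 = 6.220751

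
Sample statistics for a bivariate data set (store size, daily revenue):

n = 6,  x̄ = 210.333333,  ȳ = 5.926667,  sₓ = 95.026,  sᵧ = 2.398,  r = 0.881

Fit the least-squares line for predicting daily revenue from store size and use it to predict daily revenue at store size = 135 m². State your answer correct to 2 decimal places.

b = r · sᵧ/sₓ = 0.881 · 2.398/95.026 = 0.022232
a = ȳ − b·x̄ = 5.926667 − 0.022232·210.333333 = 1.250492
ŷ(135) = a + b·135 = 1.250492 + 0.022232·135 = 4.251841

4.25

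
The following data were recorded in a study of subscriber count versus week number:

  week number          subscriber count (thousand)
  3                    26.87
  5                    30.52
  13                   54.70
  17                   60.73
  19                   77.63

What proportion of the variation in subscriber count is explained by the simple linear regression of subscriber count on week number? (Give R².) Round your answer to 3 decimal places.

0.965

n = 5, Σx = 57, Σy = 250.45, Σxy = 3451.69, Σx² = 853, Σy² = 14360.1071
Sxx = Σx² − (Σx)²/n = 853 − 649.8 = 203.2
Sxy = Σxy − (Σx)(Σy)/n = 3451.69 − 2855.13 = 596.56
Syy = Σy² − (Σy)²/n = 14360.1071 − 12545.0405 = 1815.0666
R² = Sxy²/(Sxx·Syy) = (596.56)²/(203.2·1815.0666) = 0.964922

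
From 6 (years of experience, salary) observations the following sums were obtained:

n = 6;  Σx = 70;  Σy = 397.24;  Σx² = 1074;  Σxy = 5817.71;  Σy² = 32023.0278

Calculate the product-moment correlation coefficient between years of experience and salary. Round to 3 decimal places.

Sxx = Σx² − (Σx)²/n = 1074 − 816.666667 = 257.333333
Sxy = Σxy − (Σx)(Σy)/n = 5817.71 − 4634.466667 = 1183.243333
Syy = Σy² − (Σy)²/n = 32023.0278 − 26299.936267 = 5723.091533
r = Sxy/√(Sxx·Syy) = 1183.243333/√(1472742.221244) = 1183.243333/1213.565911 = 0.975014

0.975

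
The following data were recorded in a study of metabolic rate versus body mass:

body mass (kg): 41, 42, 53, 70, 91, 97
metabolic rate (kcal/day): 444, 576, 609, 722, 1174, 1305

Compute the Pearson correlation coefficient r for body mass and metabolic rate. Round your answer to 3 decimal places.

n = 6, Σx = 394, Σy = 4830, Σxy = 358632, Σx² = 28844, Σy² = 4502378
Sxx = Σx² − (Σx)²/n = 28844 − 25872.666667 = 2971.333333
Sxy = Σxy − (Σx)(Σy)/n = 358632 − 317170 = 41462
Syy = Σy² − (Σy)²/n = 4502378 − 3888150 = 614228
r = Sxy/√(Sxx·Syy) = 41462/√(1825076130.666667) = 41462/42720.909759 = 0.970532

0.971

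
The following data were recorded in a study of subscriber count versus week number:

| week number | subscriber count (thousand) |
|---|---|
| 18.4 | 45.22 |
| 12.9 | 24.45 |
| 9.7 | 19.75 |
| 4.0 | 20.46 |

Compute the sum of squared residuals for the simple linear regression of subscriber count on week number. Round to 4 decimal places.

119.3405

n = 4, Σx = 45, Σy = 109.88, Σxy = 1420.868, Σx² = 615.06, Σy² = 3451.325
Sxx = Σx² − (Σx)²/n = 615.06 − 506.25 = 108.81
Sxy = Σxy − (Σx)(Σy)/n = 1420.868 − 1236.15 = 184.718
Syy = Σy² − (Σy)²/n = 3451.325 − 3018.4036 = 432.9214
b = Sxy/Sxx = 184.718/108.81 = 1.697620
SSE = Syy − b·Sxy = 432.9214 − 1.697620·184.718 = 119.340484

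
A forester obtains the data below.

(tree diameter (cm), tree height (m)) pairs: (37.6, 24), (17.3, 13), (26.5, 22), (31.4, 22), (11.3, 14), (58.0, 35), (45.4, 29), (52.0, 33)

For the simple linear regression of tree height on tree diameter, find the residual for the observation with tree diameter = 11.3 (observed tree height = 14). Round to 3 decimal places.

1.411

n = 8, Σx = 279.5, Σy = 192, Σxy = 7621.9, Σx² = 11658.11
Sxx = Σx² − (Σx)²/n = 11658.11 − 9765.03125 = 1893.07875
Sxy = Σxy − (Σx)(Σy)/n = 7621.9 − 6708 = 913.9
b = Sxy/Sxx = 913.9/1893.07875 = 0.482759
a = ȳ − b·x̄ = 24 − 0.482759·34.9375 = 7.133622
ŷ(11.3) = 7.133622 + 0.482759·11.3 = 12.588794
residual = y − ŷ = 14 − 12.588794 = 1.411206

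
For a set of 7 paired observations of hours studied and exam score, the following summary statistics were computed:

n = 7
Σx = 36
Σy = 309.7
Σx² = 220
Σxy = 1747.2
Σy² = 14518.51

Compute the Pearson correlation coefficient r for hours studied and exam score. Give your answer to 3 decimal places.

Sxx = Σx² − (Σx)²/n = 220 − 185.142857 = 34.857143
Sxy = Σxy − (Σx)(Σy)/n = 1747.2 − 1592.742857 = 154.457143
Syy = Σy² − (Σy)²/n = 14518.51 − 13702.012857 = 816.497143
r = Sxy/√(Sxx·Syy) = 154.457143/√(28460.757551) = 154.457143/168.703164 = 0.915556

0.916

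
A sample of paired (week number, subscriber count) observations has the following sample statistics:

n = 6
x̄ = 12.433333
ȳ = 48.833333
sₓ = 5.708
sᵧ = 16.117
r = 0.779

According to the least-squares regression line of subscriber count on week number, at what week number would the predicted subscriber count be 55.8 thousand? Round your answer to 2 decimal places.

b = r · sᵧ/sₓ = 0.779 · 16.117/5.708 = 2.199570
a = ȳ − b·x̄ = 48.833333 − 2.199570·12.433333 = 21.485352
Set a + b·x = 55.8: x = (55.8 − 21.485352) / 2.199570 = 15.600620

15.60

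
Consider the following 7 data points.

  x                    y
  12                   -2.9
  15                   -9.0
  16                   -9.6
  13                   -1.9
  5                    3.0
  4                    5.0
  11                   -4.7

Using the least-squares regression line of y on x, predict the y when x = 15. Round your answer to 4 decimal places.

n = 7, Σx = 76, Σy = -20.1, Σxy = -364.8, Σx² = 956
Sxx = Σx² − (Σx)²/n = 956 − 825.142857 = 130.857143
Sxy = Σxy − (Σx)(Σy)/n = -364.8 − (-218.228571) = -146.571429
b = Sxy/Sxx = -146.571429/130.857143 = -1.120087
a = ȳ − b·x̄ = -2.871429 − (-1.120087)·10.857143 = 9.289520
ŷ(15) = a + b·15 = 9.289520 + (-1.120087)·15 = -7.511790

-7.5118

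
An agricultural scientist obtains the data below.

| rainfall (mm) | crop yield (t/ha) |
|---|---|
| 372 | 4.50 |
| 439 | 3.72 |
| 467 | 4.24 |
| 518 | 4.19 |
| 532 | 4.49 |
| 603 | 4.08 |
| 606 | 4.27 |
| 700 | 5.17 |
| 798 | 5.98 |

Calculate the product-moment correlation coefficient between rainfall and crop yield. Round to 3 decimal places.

0.766

n = 9, Σx = 5035, Σy = 40.64, Σxy = 23285.16, Σx² = 2958191, Σy² = 187.1508
Sxx = Σx² − (Σx)²/n = 2958191 − 2816802.777778 = 141388.222222
Sxy = Σxy − (Σx)(Σy)/n = 23285.16 − 22735.822222 = 549.337778
Syy = Σy² − (Σy)²/n = 187.1508 − 183.512178 = 3.638622
r = Sxy/√(Sxx·Syy) = 549.337778/√(514458.327338) = 549.337778/717.257504 = 0.765886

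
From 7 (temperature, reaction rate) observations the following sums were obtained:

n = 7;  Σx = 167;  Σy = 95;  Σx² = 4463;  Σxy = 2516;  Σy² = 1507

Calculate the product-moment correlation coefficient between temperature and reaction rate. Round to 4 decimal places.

0.7729

Sxx = Σx² − (Σx)²/n = 4463 − 3984.142857 = 478.857143
Sxy = Σxy − (Σx)(Σy)/n = 2516 − 2266.428571 = 249.571429
Syy = Σy² − (Σy)²/n = 1507 − 1289.285714 = 217.714286
r = Sxy/√(Sxx·Syy) = 249.571429/√(104254.040816) = 249.571429/322.883943 = 0.772945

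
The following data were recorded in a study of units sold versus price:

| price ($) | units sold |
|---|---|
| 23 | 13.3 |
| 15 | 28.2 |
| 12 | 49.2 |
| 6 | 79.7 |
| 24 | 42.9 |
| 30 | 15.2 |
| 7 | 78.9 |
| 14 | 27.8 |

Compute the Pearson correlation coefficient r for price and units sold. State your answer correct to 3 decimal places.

n = 8, Σx = 131, Σy = 335.2, Σxy = 4224.6, Σx² = 2655, Σy² = 18814.36
Sxx = Σx² − (Σx)²/n = 2655 − 2145.125 = 509.875
Sxy = Σxy − (Σx)(Σy)/n = 4224.6 − 5488.9 = -1264.3
Syy = Σy² − (Σy)²/n = 18814.36 − 14044.88 = 4769.48
r = Sxy/√(Sxx·Syy) = -1264.3/√(2431838.615) = -1264.3/1559.435351 = -0.810742

-0.811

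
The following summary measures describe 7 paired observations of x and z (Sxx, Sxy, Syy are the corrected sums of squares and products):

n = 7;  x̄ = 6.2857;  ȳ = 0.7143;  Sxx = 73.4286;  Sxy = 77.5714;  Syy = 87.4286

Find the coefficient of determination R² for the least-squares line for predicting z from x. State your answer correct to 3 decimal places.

R² = Sxy²/(Sxx·Syy) = (77.5714)²/(73.4286·87.4286) = 0.937313

0.937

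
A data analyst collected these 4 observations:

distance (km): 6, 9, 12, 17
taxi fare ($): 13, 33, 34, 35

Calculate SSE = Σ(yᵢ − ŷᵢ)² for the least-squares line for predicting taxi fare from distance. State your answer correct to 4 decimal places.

n = 4, Σx = 44, Σy = 115, Σxy = 1378, Σx² = 550, Σy² = 3639
Sxx = Σx² − (Σx)²/n = 550 − 484 = 66
Sxy = Σxy − (Σx)(Σy)/n = 1378 − 1265 = 113
Syy = Σy² − (Σy)²/n = 3639 − 3306.25 = 332.75
b = Sxy/Sxx = 113/66 = 1.712121
SSE = Syy − b·Sxy = 332.75 − 1.712121·113 = 139.280303

139.2803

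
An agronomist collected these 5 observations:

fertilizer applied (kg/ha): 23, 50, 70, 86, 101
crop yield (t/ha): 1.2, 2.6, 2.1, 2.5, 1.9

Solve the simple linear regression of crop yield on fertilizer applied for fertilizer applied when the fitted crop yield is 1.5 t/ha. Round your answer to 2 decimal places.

n = 5, Σx = 330, Σy = 10.3, Σxy = 711.5, Σx² = 25526
Sxx = Σx² − (Σx)²/n = 25526 − 21780 = 3746
Sxy = Σxy − (Σx)(Σy)/n = 711.5 − 679.8 = 31.7
b = Sxy/Sxx = 31.7/3746 = 0.008462
a = ȳ − b·x̄ = 2.06 − 0.008462·66 = 1.501484
Set a + b·x = 1.5: x = (1.5 − 1.501484) / 0.008462 = -0.175394

-0.18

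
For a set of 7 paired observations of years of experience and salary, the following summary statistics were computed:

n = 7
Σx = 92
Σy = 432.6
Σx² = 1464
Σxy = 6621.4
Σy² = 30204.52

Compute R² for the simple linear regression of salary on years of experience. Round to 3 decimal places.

0.990

Sxx = Σx² − (Σx)²/n = 1464 − 1209.142857 = 254.857143
Sxy = Σxy − (Σx)(Σy)/n = 6621.4 − 5685.6 = 935.8
Syy = Σy² − (Σy)²/n = 30204.52 − 26734.68 = 3469.84
R² = Sxy²/(Sxx·Syy) = (935.8)²/(254.857143·3469.84) = 0.990284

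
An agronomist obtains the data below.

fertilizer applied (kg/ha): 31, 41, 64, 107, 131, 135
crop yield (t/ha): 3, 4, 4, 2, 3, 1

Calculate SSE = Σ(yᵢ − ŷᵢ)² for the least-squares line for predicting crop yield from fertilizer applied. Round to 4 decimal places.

3.4626

n = 6, Σx = 509, Σy = 17, Σxy = 1255, Σx² = 53573, Σy² = 55
Sxx = Σx² − (Σx)²/n = 53573 − 43180.166667 = 10392.833333
Sxy = Σxy − (Σx)(Σy)/n = 1255 − 1442.166667 = -187.166667
Syy = Σy² − (Σy)²/n = 55 − 48.166667 = 6.833333
b = Sxy/Sxx = -187.166667/10392.833333 = -0.018009
SSE = Syy − b·Sxy = 6.833333 − (-0.018009)·(-187.166667) = 3.462610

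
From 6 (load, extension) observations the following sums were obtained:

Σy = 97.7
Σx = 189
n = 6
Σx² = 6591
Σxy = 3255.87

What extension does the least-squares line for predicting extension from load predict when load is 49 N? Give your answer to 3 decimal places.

21.178

Sxx = Σx² − (Σx)²/n = 6591 − 5953.5 = 637.5
Sxy = Σxy − (Σx)(Σy)/n = 3255.87 − 3077.55 = 178.32
b = Sxy/Sxx = 178.32/637.5 = 0.279718
a = ȳ − b·x̄ = 16.283333 − 0.279718·31.5 = 7.472227
ŷ(49) = a + b·49 = 7.472227 + 0.279718·49 = 21.178392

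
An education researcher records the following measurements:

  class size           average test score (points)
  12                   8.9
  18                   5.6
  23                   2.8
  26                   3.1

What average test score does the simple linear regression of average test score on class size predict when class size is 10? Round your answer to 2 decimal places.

9.45

n = 4, Σx = 79, Σy = 20.4, Σxy = 352.6, Σx² = 1673
Sxx = Σx² − (Σx)²/n = 1673 − 1560.25 = 112.75
Sxy = Σxy − (Σx)(Σy)/n = 352.6 − 402.9 = -50.3
b = Sxy/Sxx = -50.3/112.75 = -0.446120
a = ȳ − b·x̄ = 5.1 − (-0.446120)·19.75 = 13.910865
ŷ(10) = a + b·10 = 13.910865 + (-0.446120)·10 = 9.449667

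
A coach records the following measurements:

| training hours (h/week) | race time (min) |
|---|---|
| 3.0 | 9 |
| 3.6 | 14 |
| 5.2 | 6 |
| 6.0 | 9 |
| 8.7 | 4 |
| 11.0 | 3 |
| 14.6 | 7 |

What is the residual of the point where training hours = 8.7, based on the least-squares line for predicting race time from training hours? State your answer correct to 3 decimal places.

-2.790

n = 7, Σx = 52.1, Σy = 52, Σxy = 332.6, Σx² = 494.85
Sxx = Σx² − (Σx)²/n = 494.85 − 387.772857 = 107.077143
Sxy = Σxy − (Σx)(Σy)/n = 332.6 − 387.028571 = -54.428571
b = Sxy/Sxx = -54.428571/107.077143 = -0.508312
a = ȳ − b·x̄ = 7.428571 − (-0.508312)·7.442857 = 11.211863
ŷ(8.7) = 11.211863 + (-0.508312)·8.7 = 6.789551
residual = y − ŷ = 4 − 6.789551 = -2.789551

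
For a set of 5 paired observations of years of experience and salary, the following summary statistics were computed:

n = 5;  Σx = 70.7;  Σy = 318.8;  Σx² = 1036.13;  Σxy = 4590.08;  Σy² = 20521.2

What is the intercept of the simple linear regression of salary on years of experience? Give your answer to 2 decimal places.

Sxx = Σx² − (Σx)²/n = 1036.13 − 999.698 = 36.432
Sxy = Σxy − (Σx)(Σy)/n = 4590.08 − 4507.832 = 82.248
b = Sxy/Sxx = 82.248/36.432 = 2.257576
a = ȳ − b·x̄ = 63.76 − 2.257576·14.14 = 31.837879

31.84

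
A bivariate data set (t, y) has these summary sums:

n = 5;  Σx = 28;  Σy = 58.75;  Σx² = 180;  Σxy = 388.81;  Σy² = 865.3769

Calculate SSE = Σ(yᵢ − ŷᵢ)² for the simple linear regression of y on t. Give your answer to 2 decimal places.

Sxx = Σx² − (Σx)²/n = 180 − 156.8 = 23.2
Sxy = Σxy − (Σx)(Σy)/n = 388.81 − 329 = 59.81
Syy = Σy² − (Σy)²/n = 865.3769 − 690.3125 = 175.0644
b = Sxy/Sxx = 59.81/23.2 = 2.578017
SSE = Syy − b·Sxy = 175.0644 − 2.578017·59.81 = 20.873189

20.87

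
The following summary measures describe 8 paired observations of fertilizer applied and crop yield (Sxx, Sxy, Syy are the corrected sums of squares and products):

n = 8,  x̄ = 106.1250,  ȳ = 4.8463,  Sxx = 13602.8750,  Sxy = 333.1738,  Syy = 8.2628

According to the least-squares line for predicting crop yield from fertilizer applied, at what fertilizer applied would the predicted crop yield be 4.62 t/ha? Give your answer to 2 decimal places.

b = Sxy/Sxx = 333.1738/13602.875 = 0.024493
a = ȳ − b·x̄ = 4.8463 − 0.024493·106.125 = 2.246991
Set a + b·x = 4.62: x = (4.62 − 2.246991) / 0.024493 = 96.885586

96.89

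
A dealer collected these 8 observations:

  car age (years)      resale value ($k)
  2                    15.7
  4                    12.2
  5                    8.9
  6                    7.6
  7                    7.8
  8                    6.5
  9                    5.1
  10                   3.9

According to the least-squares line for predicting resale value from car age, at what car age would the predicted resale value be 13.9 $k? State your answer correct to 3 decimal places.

2.489

n = 8, Σx = 51, Σy = 67.7, Σxy = 361.8, Σx² = 375
Sxx = Σx² − (Σx)²/n = 375 − 325.125 = 49.875
Sxy = Σxy − (Σx)(Σy)/n = 361.8 − 431.5875 = -69.7875
b = Sxy/Sxx = -69.7875/49.875 = -1.399248
a = ȳ − b·x̄ = 8.4625 − (-1.399248)·6.375 = 17.382707
Set a + b·x = 13.9: x = (13.9 − 17.382707) / (-1.399248) = 2.488984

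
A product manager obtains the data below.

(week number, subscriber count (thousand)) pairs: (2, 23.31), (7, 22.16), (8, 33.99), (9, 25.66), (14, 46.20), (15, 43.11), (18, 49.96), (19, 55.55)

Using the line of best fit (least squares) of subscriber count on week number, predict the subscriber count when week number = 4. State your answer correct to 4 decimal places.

22.1428

n = 8, Σx = 92, Σy = 299.94, Σxy = 3952.78, Σx² = 1304
Sxx = Σx² − (Σx)²/n = 1304 − 1058 = 246
Sxy = Σxy − (Σx)(Σy)/n = 3952.78 − 3449.31 = 503.47
b = Sxy/Sxx = 503.47/246 = 2.046626
a = ȳ − b·x̄ = 37.4925 − 2.046626·11.5 = 13.956301
ŷ(4) = a + b·4 = 13.956301 + 2.046626·4 = 22.142805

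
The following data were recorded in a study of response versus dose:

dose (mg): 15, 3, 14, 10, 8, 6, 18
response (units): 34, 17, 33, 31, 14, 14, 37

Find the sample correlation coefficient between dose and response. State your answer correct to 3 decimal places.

0.890

n = 7, Σx = 74, Σy = 180, Σxy = 2195, Σx² = 954, Σy² = 5256
Sxx = Σx² − (Σx)²/n = 954 − 782.285714 = 171.714286
Sxy = Σxy − (Σx)(Σy)/n = 2195 − 1902.857143 = 292.142857
Syy = Σy² − (Σy)²/n = 5256 − 4628.571429 = 627.428571
r = Sxy/√(Sxx·Syy) = 292.142857/√(107738.448980) = 292.142857/328.235356 = 0.890041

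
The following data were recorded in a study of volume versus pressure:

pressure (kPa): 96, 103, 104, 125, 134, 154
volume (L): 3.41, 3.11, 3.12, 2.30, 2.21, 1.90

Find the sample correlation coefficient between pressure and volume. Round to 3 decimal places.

n = 6, Σx = 716, Σy = 16.05, Σxy = 1848.41, Σx² = 87938, Σy² = 44.8187
Sxx = Σx² − (Σx)²/n = 87938 − 85442.666667 = 2495.333333
Sxy = Σxy − (Σx)(Σy)/n = 1848.41 − 1915.3 = -66.89
Syy = Σy² − (Σy)²/n = 44.8187 − 42.93375 = 1.88495
r = Sxy/√(Sxx·Syy) = -66.89/√(4703.578567) = -66.89/68.582640 = -0.975320

-0.975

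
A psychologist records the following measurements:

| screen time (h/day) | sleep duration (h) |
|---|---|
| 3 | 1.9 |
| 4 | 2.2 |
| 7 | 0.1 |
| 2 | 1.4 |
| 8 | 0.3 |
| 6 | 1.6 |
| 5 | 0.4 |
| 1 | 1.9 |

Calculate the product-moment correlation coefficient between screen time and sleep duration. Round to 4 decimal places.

-0.7158

n = 8, Σx = 36, Σy = 9.8, Σxy = 33.9, Σx² = 204, Σy² = 16.84
Sxx = Σx² − (Σx)²/n = 204 − 162 = 42
Sxy = Σxy − (Σx)(Σy)/n = 33.9 − 44.1 = -10.2
Syy = Σy² − (Σy)²/n = 16.84 − 12.005 = 4.835
r = Sxy/√(Sxx·Syy) = -10.2/√(203.07) = -10.2/14.250263 = -0.715776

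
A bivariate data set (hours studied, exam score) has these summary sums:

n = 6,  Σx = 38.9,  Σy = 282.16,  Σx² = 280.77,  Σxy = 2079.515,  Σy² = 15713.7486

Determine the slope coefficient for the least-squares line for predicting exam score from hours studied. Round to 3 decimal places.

8.757

Sxx = Σx² − (Σx)²/n = 280.77 − 252.201667 = 28.568333
Sxy = Σxy − (Σx)(Σy)/n = 2079.515 − 1829.337333 = 250.177667
b = Sxy/Sxx = 250.177667/28.568333 = 8.757167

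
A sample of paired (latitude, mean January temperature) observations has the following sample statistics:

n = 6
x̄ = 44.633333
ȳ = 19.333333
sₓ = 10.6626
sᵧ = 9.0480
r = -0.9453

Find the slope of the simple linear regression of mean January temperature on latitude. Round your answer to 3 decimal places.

-0.802

b = r · sᵧ/sₓ = -0.9453 · 9.048/10.6626 = -0.802157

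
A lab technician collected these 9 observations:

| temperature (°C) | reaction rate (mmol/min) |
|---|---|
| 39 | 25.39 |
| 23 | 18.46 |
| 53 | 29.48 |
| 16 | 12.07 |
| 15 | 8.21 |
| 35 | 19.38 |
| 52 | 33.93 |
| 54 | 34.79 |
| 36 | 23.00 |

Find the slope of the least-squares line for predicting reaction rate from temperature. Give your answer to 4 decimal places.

0.5802

n = 9, Σx = 323, Σy = 204.71, Σxy = 8442.82, Σx² = 13481
Sxx = Σx² − (Σx)²/n = 13481 − 11592.111111 = 1888.888889
Sxy = Σxy − (Σx)(Σy)/n = 8442.82 − 7346.814444 = 1096.005556
b = Sxy/Sxx = 1096.005556/1888.888889 = 0.580238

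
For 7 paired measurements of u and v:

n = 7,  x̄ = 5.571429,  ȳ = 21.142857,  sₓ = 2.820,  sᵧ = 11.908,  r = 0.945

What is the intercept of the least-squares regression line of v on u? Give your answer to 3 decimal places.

-1.090

b = r · sᵧ/sₓ = 0.945 · 11.908/2.82 = 3.990447
a = ȳ − b·x̄ = 21.142857 − 3.990447·5.571429 = -1.089634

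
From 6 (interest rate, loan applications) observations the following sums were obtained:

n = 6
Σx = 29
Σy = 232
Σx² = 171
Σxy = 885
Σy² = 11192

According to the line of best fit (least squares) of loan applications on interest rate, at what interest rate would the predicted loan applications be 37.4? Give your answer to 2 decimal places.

5.00

Sxx = Σx² − (Σx)²/n = 171 − 140.166667 = 30.833333
Sxy = Σxy − (Σx)(Σy)/n = 885 − 1121.333333 = -236.333333
b = Sxy/Sxx = -236.333333/30.833333 = -7.664865
a = ȳ − b·x̄ = 38.666667 − (-7.664865)·4.833333 = 75.713514
Set a + b·x = 37.4: x = (37.4 − 75.713514) / (-7.664865) = 4.998590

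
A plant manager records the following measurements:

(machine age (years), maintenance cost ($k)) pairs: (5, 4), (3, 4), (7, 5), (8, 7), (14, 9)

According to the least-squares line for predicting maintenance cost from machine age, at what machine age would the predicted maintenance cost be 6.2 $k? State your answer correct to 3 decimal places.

n = 5, Σx = 37, Σy = 29, Σxy = 249, Σx² = 343
Sxx = Σx² − (Σx)²/n = 343 − 273.8 = 69.2
Sxy = Σxy − (Σx)(Σy)/n = 249 − 214.6 = 34.4
b = Sxy/Sxx = 34.4/69.2 = 0.497110
a = ȳ − b·x̄ = 5.8 − 0.497110·7.4 = 2.121387
Set a + b·x = 6.2: x = (6.2 − 2.121387) / 0.497110 = 8.204651

8.205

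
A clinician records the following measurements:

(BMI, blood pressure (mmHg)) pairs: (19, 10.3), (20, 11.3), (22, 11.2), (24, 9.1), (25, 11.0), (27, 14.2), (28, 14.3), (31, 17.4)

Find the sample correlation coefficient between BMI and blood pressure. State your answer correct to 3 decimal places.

0.820

n = 8, Σx = 196, Σy = 98.8, Σxy = 2484.7, Σx² = 4920, Σy² = 1271.92
Sxx = Σx² − (Σx)²/n = 4920 − 4802 = 118
Sxy = Σxy − (Σx)(Σy)/n = 2484.7 − 2420.6 = 64.1
Syy = Σy² − (Σy)²/n = 1271.92 − 1220.18 = 51.74
r = Sxy/√(Sxx·Syy) = 64.1/√(6105.32) = 64.1/78.136547 = 0.820359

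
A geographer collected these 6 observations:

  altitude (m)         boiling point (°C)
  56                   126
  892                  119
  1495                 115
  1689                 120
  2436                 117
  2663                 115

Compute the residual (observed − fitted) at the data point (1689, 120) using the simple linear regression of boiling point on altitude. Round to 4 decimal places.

1.8556

n = 6, Σx = 9231, Σy = 712, Σxy = 1079066, Σx² = 18912211
Sxx = Σx² − (Σx)²/n = 18912211 − 14201893.5 = 4710317.5
Sxy = Σxy − (Σx)(Σy)/n = 1079066 − 1095412 = -16346
b = Sxy/Sxx = -16346/4710317.5 = -0.003470
a = ȳ − b·x̄ = 118.666667 − (-0.003470)·1538.5 = 124.005653
ŷ(1689) = 124.005653 + (-0.003470)·1689 = 118.144393
residual = y − ŷ = 120 − 118.144393 = 1.855607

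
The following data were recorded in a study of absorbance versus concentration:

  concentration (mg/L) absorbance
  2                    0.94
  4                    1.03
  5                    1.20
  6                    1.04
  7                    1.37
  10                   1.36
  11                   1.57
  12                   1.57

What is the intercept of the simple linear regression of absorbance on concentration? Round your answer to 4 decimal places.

0.8014

n = 8, Σx = 57, Σy = 10.08, Σxy = 77.54, Σx² = 495
Sxx = Σx² − (Σx)²/n = 495 − 406.125 = 88.875
Sxy = Σxy − (Σx)(Σy)/n = 77.54 − 71.82 = 5.72
b = Sxy/Sxx = 5.72/88.875 = 0.064360
a = ȳ − b·x̄ = 1.26 − 0.064360·7.125 = 0.801435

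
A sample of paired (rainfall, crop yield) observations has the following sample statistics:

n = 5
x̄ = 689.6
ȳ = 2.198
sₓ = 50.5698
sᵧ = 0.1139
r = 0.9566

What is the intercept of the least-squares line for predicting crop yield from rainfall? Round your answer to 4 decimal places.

b = r · sᵧ/sₓ = 0.9566 · 0.1139/50.5698 = 0.002155
a = ȳ − b·x̄ = 2.198 − 0.002155·689.6 = 0.712201

0.7122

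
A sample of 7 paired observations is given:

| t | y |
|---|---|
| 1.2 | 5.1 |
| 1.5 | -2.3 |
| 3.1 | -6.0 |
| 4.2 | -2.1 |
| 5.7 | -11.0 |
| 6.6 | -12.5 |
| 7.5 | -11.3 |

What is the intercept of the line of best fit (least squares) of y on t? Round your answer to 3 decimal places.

n = 7, Σx = 29.8, Σy = -40.1, Σxy = -254.7, Σx² = 163.24
Sxx = Σx² − (Σx)²/n = 163.24 − 126.862857 = 36.377143
Sxy = Σxy − (Σx)(Σy)/n = -254.7 − (-170.711429) = -83.988571
b = Sxy/Sxx = -83.988571/36.377143 = -2.308828
a = ȳ − b·x̄ = -5.728571 − (-2.308828)·4.257143 = 4.100440

4.100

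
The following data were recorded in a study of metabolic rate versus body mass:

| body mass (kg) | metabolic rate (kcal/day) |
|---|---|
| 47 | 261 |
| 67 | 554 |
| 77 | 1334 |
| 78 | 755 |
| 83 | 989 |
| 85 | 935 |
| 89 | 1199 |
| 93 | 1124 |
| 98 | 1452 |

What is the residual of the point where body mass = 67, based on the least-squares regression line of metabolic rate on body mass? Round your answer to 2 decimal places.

n = 9, Σx = 717, Σy = 8603, Σxy = 726094, Σx² = 58999
Sxx = Σx² − (Σx)²/n = 58999 − 57121 = 1878
Sxy = Σxy − (Σx)(Σy)/n = 726094 − 685372.333333 = 40721.666667
b = Sxy/Sxx = 40721.666667/1878 = 21.683529
a = ȳ − b·x̄ = 955.888889 − 21.683529·79.666667 = -771.565554
ŷ(67) = -771.565554 + 21.683529·67 = 681.230860
residual = y − ŷ = 554 − 681.230860 = -127.230860

-127.23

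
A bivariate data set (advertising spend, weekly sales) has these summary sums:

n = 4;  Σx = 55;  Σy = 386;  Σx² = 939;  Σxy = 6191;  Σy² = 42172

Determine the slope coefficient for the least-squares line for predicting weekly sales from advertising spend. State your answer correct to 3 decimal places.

Sxx = Σx² − (Σx)²/n = 939 − 756.25 = 182.75
Sxy = Σxy − (Σx)(Σy)/n = 6191 − 5307.5 = 883.5
b = Sxy/Sxx = 883.5/182.75 = 4.834473

4.834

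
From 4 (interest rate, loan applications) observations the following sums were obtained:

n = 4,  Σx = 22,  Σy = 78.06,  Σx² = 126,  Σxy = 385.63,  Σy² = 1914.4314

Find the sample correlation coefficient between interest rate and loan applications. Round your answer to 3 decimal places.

Sxx = Σx² − (Σx)²/n = 126 − 121 = 5
Sxy = Σxy − (Σx)(Σy)/n = 385.63 − 429.33 = -43.7
Syy = Σy² − (Σy)²/n = 1914.4314 − 1523.3409 = 391.0905
r = Sxy/√(Sxx·Syy) = -43.7/√(1955.4525) = -43.7/44.220499 = -0.988229

-0.988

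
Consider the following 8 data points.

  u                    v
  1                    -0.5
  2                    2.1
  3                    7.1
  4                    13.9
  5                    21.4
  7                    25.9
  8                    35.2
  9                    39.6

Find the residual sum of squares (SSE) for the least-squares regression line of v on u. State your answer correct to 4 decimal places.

n = 8, Σx = 39, Σy = 144.7, Σxy = 1006.9, Σx² = 249, Σy² = 4184.25
Sxx = Σx² − (Σx)²/n = 249 − 190.125 = 58.875
Sxy = Σxy − (Σx)(Σy)/n = 1006.9 − 705.4125 = 301.4875
Syy = Σy² − (Σy)²/n = 4184.25 − 2617.26125 = 1566.98875
b = Sxy/Sxx = 301.4875/58.875 = 5.120807
SSE = Syy − b·Sxy = 1566.98875 − 5.120807·301.4875 = 23.129512

23.1295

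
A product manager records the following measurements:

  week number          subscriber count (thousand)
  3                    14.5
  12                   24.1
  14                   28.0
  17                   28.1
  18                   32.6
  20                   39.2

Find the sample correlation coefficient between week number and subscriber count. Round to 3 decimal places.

n = 6, Σx = 84, Σy = 166.5, Σxy = 2573.2, Σx² = 1362, Σy² = 4964.07
Sxx = Σx² − (Σx)²/n = 1362 − 1176 = 186
Sxy = Σxy − (Σx)(Σy)/n = 2573.2 − 2331 = 242.2
Syy = Σy² − (Σy)²/n = 4964.07 − 4620.375 = 343.695
r = Sxy/√(Sxx·Syy) = 242.2/√(63927.27) = 242.2/252.838427 = 0.957924

0.958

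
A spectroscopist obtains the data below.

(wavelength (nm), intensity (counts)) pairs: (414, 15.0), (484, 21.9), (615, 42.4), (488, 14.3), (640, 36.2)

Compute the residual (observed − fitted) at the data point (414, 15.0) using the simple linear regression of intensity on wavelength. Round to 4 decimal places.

n = 5, Σx = 2641, Σy = 129.8, Σxy = 73032, Σx² = 1431621
Sxx = Σx² − (Σx)²/n = 1431621 − 1394976.2 = 36644.8
Sxy = Σxy − (Σx)(Σy)/n = 73032 − 68560.36 = 4471.64
b = Sxy/Sxx = 4471.64/36644.8 = 0.122027
a = ȳ − b·x̄ = 25.96 − 0.122027·528.2 = -38.494445
ŷ(414) = -38.494445 + 0.122027·414 = 12.024563
residual = y − ŷ = 15.0 − 12.024563 = 2.975437

2.9754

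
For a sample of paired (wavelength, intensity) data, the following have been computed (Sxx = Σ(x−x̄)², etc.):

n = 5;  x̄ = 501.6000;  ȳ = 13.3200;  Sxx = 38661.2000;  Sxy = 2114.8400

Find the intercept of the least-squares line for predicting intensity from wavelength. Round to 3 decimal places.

-14.118

b = Sxy/Sxx = 2114.84/38661.2 = 0.054702
a = ȳ − b·x̄ = 13.32 − 0.054702·501.6 = -14.118459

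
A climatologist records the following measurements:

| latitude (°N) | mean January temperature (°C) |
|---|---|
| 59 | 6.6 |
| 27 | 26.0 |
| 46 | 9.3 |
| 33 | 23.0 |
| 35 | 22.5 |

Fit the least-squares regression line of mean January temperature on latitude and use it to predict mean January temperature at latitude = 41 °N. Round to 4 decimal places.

n = 5, Σx = 200, Σy = 87.4, Σxy = 3065.7, Σx² = 8640
Sxx = Σx² − (Σx)²/n = 8640 − 8000 = 640
Sxy = Σxy − (Σx)(Σy)/n = 3065.7 − 3496 = -430.3
b = Sxy/Sxx = -430.3/640 = -0.672344
a = ȳ − b·x̄ = 17.48 − (-0.672344)·40 = 44.37375
ŷ(41) = a + b·41 = 44.37375 + (-0.672344)·41 = 16.807656

16.8077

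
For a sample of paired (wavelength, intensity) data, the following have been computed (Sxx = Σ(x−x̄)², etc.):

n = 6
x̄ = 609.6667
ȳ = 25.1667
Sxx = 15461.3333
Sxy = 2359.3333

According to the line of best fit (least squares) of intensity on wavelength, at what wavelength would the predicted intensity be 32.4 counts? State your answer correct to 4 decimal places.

657.0684

b = Sxy/Sxx = 2359.3333/15461.3333 = 0.152596
a = ȳ − b·x̄ = 25.1667 − 0.152596·609.6667 = -67.865830
Set a + b·x = 32.4: x = (32.4 − (-67.865830)) / 0.152596 = 657.068422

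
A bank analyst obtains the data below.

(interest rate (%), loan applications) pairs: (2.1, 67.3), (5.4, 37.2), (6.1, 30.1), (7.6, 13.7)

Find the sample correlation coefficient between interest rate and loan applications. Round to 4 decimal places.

-0.9988

n = 4, Σx = 21.2, Σy = 148.3, Σxy = 629.94, Σx² = 128.54, Σy² = 7006.83
Sxx = Σx² − (Σx)²/n = 128.54 − 112.36 = 16.18
Sxy = Σxy − (Σx)(Σy)/n = 629.94 − 785.99 = -156.05
Syy = Σy² − (Σy)²/n = 7006.83 − 5498.2225 = 1508.6075
r = Sxy/√(Sxx·Syy) = -156.05/√(24409.26935) = -156.05/156.234661 = -0.998818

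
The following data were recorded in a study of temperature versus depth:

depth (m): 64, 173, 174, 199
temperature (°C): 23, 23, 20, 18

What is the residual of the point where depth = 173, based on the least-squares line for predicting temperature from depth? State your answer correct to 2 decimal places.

2.56

n = 4, Σx = 610, Σy = 84, Σxy = 12513, Σx² = 103902
Sxx = Σx² − (Σx)²/n = 103902 − 93025 = 10877
Sxy = Σxy − (Σx)(Σy)/n = 12513 − 12810 = -297
b = Sxy/Sxx = -297/10877 = -0.027305
a = ȳ − b·x̄ = 21 − (-0.027305)·152.5 = 25.164062
ŷ(173) = 25.164062 + (-0.027305)·173 = 20.440241
residual = y − ŷ = 23 − 20.440241 = 2.559759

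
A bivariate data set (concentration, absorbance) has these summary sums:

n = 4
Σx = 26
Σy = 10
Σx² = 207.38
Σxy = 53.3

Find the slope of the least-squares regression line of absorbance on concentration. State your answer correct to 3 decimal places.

Sxx = Σx² − (Σx)²/n = 207.38 − 169 = 38.38
Sxy = Σxy − (Σx)(Σy)/n = 53.3 − 65 = -11.7
b = Sxy/Sxx = -11.7/38.38 = -0.304846

-0.305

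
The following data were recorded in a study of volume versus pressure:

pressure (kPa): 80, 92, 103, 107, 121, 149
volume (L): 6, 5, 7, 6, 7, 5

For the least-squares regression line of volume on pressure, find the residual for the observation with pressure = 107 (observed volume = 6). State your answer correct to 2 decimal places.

n = 6, Σx = 652, Σy = 36, Σxy = 3895, Σx² = 73764
Sxx = Σx² − (Σx)²/n = 73764 − 70850.666667 = 2913.333333
Sxy = Σxy − (Σx)(Σy)/n = 3895 − 3912 = -17
b = Sxy/Sxx = -17/2913.333333 = -0.005835
a = ȳ − b·x̄ = 6 − (-0.005835)·108.666667 = 6.634096
ŷ(107) = 6.634096 + (-0.005835)·107 = 6.009725
residual = y − ŷ = 6 − 6.009725 = -0.009725

-0.01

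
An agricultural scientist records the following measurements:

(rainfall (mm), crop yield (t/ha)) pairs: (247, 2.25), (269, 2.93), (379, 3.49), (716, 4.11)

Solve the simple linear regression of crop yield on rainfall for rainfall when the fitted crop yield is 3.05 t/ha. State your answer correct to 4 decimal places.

n = 4, Σx = 1611, Σy = 12.78, Σxy = 5609.39, Σx² = 789667
Sxx = Σx² − (Σx)²/n = 789667 − 648830.25 = 140836.75
Sxy = Σxy − (Σx)(Σy)/n = 5609.39 − 5147.145 = 462.245
b = Sxy/Sxx = 462.245/140836.75 = 0.003282
a = ȳ − b·x̄ = 3.195 − 0.003282·402.75 = 1.873121
Set a + b·x = 3.05: x = (3.05 − 1.873121) / 0.003282 = 358.571418

358.5714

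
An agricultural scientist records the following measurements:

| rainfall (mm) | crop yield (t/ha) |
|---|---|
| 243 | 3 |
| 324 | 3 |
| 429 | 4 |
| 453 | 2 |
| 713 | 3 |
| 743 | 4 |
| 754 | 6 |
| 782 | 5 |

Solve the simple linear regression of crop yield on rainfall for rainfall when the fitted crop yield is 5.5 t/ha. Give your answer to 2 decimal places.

1028.45

n = 8, Σx = 4441, Σy = 30, Σxy = 17868, Σx² = 2793733
Sxx = Σx² − (Σx)²/n = 2793733 − 2465310.125 = 328422.875
Sxy = Σxy − (Σx)(Σy)/n = 17868 − 16653.75 = 1214.25
b = Sxy/Sxx = 1214.25/328422.875 = 0.003697
a = ȳ − b·x̄ = 3.75 − 0.003697·555.125 = 1.697583
Set a + b·x = 5.5: x = (5.5 − 1.697583) / 0.003697 = 1028.454241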